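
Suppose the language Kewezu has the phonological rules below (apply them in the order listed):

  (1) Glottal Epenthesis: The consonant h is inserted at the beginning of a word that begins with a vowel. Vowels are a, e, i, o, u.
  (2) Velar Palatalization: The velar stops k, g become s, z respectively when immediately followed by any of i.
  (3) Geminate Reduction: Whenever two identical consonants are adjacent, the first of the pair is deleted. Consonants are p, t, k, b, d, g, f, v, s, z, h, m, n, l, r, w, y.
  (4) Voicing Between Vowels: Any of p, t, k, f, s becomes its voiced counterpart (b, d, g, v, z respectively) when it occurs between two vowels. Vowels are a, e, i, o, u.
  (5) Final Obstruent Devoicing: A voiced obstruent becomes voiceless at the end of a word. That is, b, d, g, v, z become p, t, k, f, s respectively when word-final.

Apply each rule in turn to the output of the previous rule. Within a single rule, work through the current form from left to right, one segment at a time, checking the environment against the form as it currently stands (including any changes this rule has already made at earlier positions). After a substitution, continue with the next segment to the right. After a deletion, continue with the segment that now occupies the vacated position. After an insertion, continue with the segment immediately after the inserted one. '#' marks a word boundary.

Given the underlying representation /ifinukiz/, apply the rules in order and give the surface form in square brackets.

(1) Glottal Epenthesis: [ifinukiz] → [hifinukiz]
(2) Velar Palatalization: [hifinukiz] → [hifinusiz]
(3) Geminate Reduction: no change — [hifinusiz]
(4) Voicing Between Vowels: [hifinusiz] → [hivinuziz]
(5) Final Obstruent Devoicing: [hivinuziz] → [hivinuzis]

[hivinuzis]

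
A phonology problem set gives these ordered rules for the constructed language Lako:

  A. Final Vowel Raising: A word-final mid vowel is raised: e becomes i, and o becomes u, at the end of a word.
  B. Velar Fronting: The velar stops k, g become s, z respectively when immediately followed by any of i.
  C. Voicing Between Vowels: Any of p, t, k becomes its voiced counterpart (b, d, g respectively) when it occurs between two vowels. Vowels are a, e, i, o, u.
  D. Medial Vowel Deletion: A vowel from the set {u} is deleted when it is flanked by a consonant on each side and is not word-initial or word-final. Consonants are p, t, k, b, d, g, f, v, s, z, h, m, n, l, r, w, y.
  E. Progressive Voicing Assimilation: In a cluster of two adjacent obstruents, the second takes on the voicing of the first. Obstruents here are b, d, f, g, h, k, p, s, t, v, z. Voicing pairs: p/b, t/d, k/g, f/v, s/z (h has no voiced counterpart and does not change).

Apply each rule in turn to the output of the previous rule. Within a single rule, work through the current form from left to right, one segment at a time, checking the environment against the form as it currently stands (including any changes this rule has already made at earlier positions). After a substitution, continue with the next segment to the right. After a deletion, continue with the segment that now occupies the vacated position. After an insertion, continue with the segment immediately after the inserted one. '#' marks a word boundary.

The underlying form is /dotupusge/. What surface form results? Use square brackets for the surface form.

A Final Vowel Raising: [dotupusge] → [dotupusgi]
B Velar Fronting: [dotupusgi] → [dotupuszi]
C Voicing Between Vowels: [dotupuszi] → [dodubuszi]
D Medial Vowel Deletion: [dodubuszi] → [dodbszi]
E Progressive Voicing Assimilation: [dodbszi] → [dodbzzi]

[dodbzzi]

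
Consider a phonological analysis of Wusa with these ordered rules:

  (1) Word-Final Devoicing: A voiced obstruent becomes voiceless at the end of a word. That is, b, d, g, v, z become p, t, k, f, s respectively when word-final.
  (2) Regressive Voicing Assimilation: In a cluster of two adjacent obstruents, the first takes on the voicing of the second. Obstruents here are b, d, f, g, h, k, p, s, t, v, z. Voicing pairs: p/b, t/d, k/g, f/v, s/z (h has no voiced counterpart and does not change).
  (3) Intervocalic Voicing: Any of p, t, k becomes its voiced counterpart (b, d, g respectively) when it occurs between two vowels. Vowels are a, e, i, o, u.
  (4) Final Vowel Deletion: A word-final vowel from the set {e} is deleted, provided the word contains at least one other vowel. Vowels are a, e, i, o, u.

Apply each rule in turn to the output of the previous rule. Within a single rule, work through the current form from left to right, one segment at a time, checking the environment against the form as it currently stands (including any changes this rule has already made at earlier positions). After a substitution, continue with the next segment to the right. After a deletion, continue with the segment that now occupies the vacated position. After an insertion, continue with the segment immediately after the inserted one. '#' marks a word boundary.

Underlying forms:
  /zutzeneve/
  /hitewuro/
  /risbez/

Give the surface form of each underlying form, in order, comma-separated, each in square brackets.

/zutzeneve/:
  (1) Word-Final Devoicing: no change — [zutzeneve]
  (2) Regressive Voicing Assimilation: [zutzeneve] → [zudzeneve]
  (3) Intervocalic Voicing: no change — [zudzeneve]
  (4) Final Vowel Deletion: [zudzeneve] → [zudzenev]
/hitewuro/:
  (1) Word-Final Devoicing: no change — [hitewuro]
  (2) Regressive Voicing Assimilation: no change — [hitewuro]
  (3) Intervocalic Voicing: [hitewuro] → [hidewuro]
  (4) Final Vowel Deletion: no change — [hidewuro]
/risbez/:
  (1) Word-Final Devoicing: [risbez] → [risbes]
  (2) Regressive Voicing Assimilation: [risbes] → [rizbes]
  (3) Intervocalic Voicing: no change — [rizbes]
  (4) Final Vowel Deletion: no change — [rizbes]

[zudzenev], [hidewuro], [rizbes]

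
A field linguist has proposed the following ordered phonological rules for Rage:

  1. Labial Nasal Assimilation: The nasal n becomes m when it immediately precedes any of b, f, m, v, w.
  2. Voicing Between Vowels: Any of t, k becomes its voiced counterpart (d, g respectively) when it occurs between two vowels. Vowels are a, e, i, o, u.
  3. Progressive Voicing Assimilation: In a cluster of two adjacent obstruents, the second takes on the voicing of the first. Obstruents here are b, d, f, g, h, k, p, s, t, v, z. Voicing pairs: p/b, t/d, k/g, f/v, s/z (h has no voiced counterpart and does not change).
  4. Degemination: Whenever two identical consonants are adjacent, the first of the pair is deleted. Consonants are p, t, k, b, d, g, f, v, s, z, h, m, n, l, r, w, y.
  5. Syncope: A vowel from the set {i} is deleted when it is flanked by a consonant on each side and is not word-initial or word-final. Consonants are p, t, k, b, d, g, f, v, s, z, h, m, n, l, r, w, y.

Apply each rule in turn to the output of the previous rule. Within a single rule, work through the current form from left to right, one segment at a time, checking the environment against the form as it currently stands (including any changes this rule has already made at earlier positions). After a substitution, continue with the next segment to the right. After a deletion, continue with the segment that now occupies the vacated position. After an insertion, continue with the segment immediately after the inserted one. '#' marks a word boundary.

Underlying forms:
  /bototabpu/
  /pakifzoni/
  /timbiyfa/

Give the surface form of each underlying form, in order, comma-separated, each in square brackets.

/bototabpu/:
  1 Labial Nasal Assimilation: no change — [bototabpu]
  2 Voicing Between Vowels: [bototabpu] → [bododabpu]
  3 Progressive Voicing Assimilation: [bododabpu] → [bododabbu]
  4 Degemination: [bododabbu] → [bododabu]
  5 Syncope: no change — [bododabu]
/pakifzoni/:
  1 Labial Nasal Assimilation: no change — [pakifzoni]
  2 Voicing Between Vowels: [pakifzoni] → [pagifzoni]
  3 Progressive Voicing Assimilation: [pagifzoni] → [pagifsoni]
  4 Degemination: no change — [pagifsoni]
  5 Syncope: [pagifsoni] → [pagfsoni]
/timbiyfa/:
  1 Labial Nasal Assimilation: no change — [timbiyfa]
  2 Voicing Between Vowels: no change — [timbiyfa]
  3 Progressive Voicing Assimilation: no change — [timbiyfa]
  4 Degemination: no change — [timbiyfa]
  5 Syncope: [timbiyfa] → [tmbyfa]

[bododabu], [pagfsoni], [tmbyfa]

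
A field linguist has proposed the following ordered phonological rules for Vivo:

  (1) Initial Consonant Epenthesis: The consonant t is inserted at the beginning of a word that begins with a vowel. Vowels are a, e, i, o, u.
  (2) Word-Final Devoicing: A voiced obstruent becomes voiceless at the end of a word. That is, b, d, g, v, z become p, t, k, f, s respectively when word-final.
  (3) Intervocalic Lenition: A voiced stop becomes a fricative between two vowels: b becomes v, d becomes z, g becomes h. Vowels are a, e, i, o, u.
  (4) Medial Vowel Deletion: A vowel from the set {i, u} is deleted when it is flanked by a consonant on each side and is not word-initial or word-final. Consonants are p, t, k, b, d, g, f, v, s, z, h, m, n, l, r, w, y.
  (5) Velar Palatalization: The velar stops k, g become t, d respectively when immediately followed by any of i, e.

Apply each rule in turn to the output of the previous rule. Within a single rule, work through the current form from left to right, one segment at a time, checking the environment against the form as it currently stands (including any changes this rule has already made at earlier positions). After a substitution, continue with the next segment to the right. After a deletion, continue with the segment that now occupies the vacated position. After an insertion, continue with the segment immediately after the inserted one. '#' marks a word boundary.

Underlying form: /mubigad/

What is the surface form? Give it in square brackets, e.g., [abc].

[mvhat]

(1) Initial Consonant Epenthesis: no change — [mubigad]
(2) Word-Final Devoicing: [mubigad] → [mubigat]
(3) Intervocalic Lenition: [mubigat] → [muvihat]
(4) Medial Vowel Deletion: [muvihat] → [mvhat]
(5) Velar Palatalization: no change — [mvhat]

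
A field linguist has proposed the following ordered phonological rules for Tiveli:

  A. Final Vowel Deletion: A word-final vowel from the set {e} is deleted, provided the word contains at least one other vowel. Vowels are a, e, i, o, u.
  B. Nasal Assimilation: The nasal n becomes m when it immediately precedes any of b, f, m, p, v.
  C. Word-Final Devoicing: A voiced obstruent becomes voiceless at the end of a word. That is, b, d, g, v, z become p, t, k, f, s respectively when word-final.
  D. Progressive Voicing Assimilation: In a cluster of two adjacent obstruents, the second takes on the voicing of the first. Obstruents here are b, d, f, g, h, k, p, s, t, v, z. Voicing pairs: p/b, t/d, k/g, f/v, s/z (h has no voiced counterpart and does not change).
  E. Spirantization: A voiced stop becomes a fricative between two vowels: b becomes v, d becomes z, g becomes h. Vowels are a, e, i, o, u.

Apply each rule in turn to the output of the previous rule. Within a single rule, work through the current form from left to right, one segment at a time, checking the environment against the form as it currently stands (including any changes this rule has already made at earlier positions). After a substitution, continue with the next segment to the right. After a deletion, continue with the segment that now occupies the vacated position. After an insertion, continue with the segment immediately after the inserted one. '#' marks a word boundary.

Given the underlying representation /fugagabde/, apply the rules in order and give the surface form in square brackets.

[fuhahabd]

A Final Vowel Deletion: [fugagabde] → [fugagabd]
B Nasal Assimilation: no change — [fugagabd]
C Word-Final Devoicing: [fugagabd] → [fugagabt]
D Progressive Voicing Assimilation: [fugagabt] → [fugagabd]
E Spirantization: [fugagabd] → [fuhahabd]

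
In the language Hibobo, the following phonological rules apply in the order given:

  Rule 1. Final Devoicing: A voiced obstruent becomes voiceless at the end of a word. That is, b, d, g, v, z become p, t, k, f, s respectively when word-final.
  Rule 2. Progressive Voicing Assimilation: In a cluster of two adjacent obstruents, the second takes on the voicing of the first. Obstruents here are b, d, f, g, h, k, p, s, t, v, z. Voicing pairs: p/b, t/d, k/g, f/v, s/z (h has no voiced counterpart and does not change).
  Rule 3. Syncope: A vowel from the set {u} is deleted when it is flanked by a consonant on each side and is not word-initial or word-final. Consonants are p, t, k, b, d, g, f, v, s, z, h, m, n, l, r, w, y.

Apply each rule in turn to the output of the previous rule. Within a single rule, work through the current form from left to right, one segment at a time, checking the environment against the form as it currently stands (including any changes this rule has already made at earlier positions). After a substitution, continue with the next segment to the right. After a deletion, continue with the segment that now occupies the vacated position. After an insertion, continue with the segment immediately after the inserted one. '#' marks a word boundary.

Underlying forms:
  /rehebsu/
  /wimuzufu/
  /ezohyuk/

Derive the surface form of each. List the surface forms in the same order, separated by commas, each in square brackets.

/rehebsu/:
  Rule 1 Final Devoicing: no change — [rehebsu]
  Rule 2 Progressive Voicing Assimilation: [rehebsu] → [rehebzu]
  Rule 3 Syncope: no change — [rehebzu]
/wimuzufu/:
  Rule 1 Final Devoicing: no change — [wimuzufu]
  Rule 2 Progressive Voicing Assimilation: no change — [wimuzufu]
  Rule 3 Syncope: [wimuzufu] → [wimzfu]
/ezohyuk/:
  Rule 1 Final Devoicing: no change — [ezohyuk]
  Rule 2 Progressive Voicing Assimilation: no change — [ezohyuk]
  Rule 3 Syncope: [ezohyuk] → [ezohyk]

[rehebzu], [wimzfu], [ezohyk]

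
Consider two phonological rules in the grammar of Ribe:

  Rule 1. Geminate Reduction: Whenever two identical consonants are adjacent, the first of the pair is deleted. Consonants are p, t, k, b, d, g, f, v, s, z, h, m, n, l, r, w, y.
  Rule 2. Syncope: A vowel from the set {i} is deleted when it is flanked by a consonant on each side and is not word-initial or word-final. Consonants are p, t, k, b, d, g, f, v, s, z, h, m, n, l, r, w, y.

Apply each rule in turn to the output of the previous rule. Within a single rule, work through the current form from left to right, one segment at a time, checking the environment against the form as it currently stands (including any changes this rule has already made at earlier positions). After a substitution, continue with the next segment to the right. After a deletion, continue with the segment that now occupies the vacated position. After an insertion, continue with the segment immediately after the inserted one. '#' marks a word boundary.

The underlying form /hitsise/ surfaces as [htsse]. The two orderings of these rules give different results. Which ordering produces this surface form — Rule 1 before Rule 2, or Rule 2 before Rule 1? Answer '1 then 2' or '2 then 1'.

1 then 2

Order 1 then 2:
  1 Geminate Reduction: no change — [hitsise]
  2 Syncope: [hitsise] → [htsse]
  result: [htsse]
Order 2 then 1:
  2 Syncope: [hitsise] → [htsse]
  1 Geminate Reduction: [htsse] → [htse]
  result: [htse]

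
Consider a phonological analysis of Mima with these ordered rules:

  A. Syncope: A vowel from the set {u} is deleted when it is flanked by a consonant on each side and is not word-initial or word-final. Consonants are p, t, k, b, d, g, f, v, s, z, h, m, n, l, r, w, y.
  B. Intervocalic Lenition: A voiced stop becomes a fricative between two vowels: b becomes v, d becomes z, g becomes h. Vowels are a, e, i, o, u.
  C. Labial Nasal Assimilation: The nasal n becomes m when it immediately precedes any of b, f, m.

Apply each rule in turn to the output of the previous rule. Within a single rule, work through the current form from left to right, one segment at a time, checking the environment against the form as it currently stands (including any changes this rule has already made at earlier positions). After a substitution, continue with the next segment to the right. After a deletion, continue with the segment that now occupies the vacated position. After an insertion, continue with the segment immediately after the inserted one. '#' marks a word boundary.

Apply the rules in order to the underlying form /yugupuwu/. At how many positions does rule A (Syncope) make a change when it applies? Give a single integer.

3

A Syncope: [yugupuwu] → [ygpwu]
B Intervocalic Lenition: no change — [ygpwu]
C Labial Nasal Assimilation: no change — [ygpwu]
Rule A changed 3 position(s).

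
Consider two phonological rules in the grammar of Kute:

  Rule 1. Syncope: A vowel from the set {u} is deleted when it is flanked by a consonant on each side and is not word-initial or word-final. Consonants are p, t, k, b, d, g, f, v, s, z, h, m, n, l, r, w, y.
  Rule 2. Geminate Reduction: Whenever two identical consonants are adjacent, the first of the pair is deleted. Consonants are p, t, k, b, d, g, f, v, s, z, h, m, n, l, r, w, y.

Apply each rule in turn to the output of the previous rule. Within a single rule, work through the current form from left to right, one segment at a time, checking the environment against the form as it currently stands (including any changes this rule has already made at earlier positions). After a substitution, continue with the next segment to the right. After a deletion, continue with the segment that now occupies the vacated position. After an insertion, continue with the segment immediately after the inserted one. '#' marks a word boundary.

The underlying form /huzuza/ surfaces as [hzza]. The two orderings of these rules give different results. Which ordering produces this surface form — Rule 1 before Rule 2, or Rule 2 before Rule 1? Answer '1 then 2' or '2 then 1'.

Order 1 then 2:
  1 Syncope: [huzuza] → [hzza]
  2 Geminate Reduction: [hzza] → [hza]
  result: [hza]
Order 2 then 1:
  2 Geminate Reduction: no change — [huzuza]
  1 Syncope: [huzuza] → [hzza]
  result: [hzza]

2 then 1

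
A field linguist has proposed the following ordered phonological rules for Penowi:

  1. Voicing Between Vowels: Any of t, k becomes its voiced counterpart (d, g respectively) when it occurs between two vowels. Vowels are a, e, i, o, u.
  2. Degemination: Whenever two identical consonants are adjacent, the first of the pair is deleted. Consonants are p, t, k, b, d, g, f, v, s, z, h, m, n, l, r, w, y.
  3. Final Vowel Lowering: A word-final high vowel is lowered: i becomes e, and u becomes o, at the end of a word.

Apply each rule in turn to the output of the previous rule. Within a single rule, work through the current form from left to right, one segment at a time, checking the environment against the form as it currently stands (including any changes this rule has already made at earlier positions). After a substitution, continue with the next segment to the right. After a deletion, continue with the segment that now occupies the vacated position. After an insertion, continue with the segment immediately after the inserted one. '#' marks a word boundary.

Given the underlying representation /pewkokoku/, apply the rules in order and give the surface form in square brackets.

[pewkogogo]

1 Voicing Between Vowels: [pewkokoku] → [pewkogogu]
2 Degemination: no change — [pewkogogu]
3 Final Vowel Lowering: [pewkogogu] → [pewkogogo]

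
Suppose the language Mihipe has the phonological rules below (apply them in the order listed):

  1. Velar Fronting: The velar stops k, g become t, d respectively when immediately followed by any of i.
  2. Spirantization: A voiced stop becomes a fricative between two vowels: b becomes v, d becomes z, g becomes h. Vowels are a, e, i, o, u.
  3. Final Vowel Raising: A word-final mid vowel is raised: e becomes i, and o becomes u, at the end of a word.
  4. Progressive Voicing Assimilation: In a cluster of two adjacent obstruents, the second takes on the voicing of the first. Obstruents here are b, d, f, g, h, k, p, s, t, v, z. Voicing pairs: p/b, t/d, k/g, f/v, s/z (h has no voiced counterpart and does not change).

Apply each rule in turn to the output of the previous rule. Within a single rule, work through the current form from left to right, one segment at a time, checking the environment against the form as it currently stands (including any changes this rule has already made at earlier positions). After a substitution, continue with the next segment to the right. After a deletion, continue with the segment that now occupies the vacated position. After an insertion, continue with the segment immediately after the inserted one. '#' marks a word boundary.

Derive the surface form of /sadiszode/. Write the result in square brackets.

[sazissozi]

1 Velar Fronting: no change — [sadiszode]
2 Spirantization: [sadiszode] → [saziszoze]
3 Final Vowel Raising: [saziszoze] → [saziszozi]
4 Progressive Voicing Assimilation: [saziszozi] → [sazissozi]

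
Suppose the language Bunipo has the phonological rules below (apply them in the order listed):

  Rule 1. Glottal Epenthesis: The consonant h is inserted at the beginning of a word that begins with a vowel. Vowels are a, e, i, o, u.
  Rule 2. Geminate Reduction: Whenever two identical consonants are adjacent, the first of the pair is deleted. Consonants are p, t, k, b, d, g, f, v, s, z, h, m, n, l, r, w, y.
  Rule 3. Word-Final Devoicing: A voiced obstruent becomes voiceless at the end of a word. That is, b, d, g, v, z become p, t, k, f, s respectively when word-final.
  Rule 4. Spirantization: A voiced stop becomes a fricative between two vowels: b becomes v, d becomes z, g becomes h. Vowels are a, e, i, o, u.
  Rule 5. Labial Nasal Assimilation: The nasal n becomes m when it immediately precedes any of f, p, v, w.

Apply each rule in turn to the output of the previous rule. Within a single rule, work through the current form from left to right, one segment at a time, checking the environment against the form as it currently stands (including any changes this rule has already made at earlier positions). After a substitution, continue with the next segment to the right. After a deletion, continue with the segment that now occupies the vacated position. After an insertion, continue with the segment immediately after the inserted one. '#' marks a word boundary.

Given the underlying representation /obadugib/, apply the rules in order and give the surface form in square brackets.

[hovazuhip]

Rule 1 Glottal Epenthesis: [obadugib] → [hobadugib]
Rule 2 Geminate Reduction: no change — [hobadugib]
Rule 3 Word-Final Devoicing: [hobadugib] → [hobadugip]
Rule 4 Spirantization: [hobadugip] → [hovazuhip]
Rule 5 Labial Nasal Assimilation: no change — [hovazuhip]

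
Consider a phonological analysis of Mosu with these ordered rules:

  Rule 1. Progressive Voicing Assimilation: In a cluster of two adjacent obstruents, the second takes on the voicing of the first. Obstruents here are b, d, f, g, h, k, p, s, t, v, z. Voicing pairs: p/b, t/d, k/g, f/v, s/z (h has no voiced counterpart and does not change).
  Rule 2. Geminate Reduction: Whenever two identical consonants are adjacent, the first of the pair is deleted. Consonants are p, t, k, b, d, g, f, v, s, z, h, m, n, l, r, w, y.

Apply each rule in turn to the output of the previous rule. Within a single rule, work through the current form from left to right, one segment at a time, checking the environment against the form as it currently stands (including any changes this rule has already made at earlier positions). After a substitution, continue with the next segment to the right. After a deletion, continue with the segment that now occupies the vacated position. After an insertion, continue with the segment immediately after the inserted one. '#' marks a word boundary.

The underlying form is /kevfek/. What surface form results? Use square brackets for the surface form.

Rule 1 Progressive Voicing Assimilation: [kevfek] → [kevvek]
Rule 2 Geminate Reduction: [kevvek] → [kevek]

[kevek]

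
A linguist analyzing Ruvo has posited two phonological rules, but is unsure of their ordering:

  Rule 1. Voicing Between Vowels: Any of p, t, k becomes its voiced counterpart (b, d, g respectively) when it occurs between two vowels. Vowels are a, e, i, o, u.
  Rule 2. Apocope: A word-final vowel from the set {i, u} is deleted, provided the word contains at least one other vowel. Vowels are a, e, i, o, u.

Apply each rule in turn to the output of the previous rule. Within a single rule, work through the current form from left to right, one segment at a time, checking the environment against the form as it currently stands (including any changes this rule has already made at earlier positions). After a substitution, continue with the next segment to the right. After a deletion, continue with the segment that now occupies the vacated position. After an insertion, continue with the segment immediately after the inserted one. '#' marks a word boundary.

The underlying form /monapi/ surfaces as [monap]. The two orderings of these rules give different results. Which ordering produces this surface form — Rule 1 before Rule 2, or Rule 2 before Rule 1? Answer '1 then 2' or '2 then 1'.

2 then 1

Order 1 then 2:
  1 Voicing Between Vowels: [monapi] → [monabi]
  2 Apocope: [monabi] → [monab]
  result: [monab]
Order 2 then 1:
  2 Apocope: [monapi] → [monap]
  1 Voicing Between Vowels: no change — [monap]
  result: [monap]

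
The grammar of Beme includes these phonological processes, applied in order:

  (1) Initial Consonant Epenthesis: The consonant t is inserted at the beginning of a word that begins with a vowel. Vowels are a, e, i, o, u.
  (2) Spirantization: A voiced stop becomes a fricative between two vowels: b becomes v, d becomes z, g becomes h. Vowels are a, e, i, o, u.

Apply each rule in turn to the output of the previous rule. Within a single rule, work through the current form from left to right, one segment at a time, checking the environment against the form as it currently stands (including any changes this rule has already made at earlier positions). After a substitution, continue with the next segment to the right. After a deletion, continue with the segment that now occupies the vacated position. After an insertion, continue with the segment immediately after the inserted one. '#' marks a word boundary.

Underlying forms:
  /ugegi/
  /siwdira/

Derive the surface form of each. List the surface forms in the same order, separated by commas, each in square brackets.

[tuhehi], [siwdira]

/ugegi/:
  (1) Initial Consonant Epenthesis: [ugegi] → [tugegi]
  (2) Spirantization: [tugegi] → [tuhehi]
/siwdira/:
  (1) Initial Consonant Epenthesis: no change — [siwdira]
  (2) Spirantization: no change — [siwdira]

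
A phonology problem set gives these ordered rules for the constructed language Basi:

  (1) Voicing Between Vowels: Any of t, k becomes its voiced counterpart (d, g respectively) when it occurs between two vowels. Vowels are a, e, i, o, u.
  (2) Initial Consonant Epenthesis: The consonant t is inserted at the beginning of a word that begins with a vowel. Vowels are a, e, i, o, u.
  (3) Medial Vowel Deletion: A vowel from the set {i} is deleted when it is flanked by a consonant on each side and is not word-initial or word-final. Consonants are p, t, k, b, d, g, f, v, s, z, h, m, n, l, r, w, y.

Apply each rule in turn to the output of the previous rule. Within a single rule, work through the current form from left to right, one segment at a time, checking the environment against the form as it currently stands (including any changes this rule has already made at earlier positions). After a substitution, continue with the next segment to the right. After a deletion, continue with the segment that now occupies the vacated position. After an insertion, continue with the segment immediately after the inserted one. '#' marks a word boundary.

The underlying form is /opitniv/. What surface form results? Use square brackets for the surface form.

(1) Voicing Between Vowels: no change — [opitniv]
(2) Initial Consonant Epenthesis: [opitniv] → [topitniv]
(3) Medial Vowel Deletion: [topitniv] → [toptnv]

[toptnv]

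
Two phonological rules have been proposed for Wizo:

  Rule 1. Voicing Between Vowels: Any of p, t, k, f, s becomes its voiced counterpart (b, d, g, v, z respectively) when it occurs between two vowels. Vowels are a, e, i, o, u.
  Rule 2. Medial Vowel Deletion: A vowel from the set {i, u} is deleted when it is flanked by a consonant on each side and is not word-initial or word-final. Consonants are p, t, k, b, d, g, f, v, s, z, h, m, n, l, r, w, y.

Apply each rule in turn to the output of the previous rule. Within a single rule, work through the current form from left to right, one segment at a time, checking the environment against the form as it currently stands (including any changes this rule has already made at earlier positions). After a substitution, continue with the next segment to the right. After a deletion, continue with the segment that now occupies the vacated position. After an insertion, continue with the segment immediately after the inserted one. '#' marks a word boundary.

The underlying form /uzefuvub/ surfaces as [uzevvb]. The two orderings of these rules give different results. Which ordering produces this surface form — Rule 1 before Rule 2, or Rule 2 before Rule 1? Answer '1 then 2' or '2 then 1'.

1 then 2

Order 1 then 2:
  1 Voicing Between Vowels: [uzefuvub] → [uzevuvub]
  2 Medial Vowel Deletion: [uzevuvub] → [uzevvb]
  result: [uzevvb]
Order 2 then 1:
  2 Medial Vowel Deletion: [uzefuvub] → [uzefvb]
  1 Voicing Between Vowels: no change — [uzefvb]
  result: [uzefvb]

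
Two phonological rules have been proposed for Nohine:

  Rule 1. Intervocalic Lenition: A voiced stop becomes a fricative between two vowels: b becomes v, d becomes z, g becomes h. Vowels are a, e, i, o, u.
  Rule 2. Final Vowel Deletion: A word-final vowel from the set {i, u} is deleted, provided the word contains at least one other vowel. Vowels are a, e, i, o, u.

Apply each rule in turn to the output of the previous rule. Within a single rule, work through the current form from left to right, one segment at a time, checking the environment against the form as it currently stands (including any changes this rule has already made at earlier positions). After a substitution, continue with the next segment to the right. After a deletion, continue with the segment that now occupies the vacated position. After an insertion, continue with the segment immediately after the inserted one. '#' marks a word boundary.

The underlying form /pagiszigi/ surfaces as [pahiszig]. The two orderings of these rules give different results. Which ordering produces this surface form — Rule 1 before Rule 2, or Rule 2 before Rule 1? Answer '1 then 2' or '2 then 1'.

Order 1 then 2:
  1 Intervocalic Lenition: [pagiszigi] → [pahiszihi]
  2 Final Vowel Deletion: [pahiszihi] → [pahiszih]
  result: [pahiszih]
Order 2 then 1:
  2 Final Vowel Deletion: [pagiszigi] → [pagiszig]
  1 Intervocalic Lenition: [pagiszig] → [pahiszig]
  result: [pahiszig]

2 then 1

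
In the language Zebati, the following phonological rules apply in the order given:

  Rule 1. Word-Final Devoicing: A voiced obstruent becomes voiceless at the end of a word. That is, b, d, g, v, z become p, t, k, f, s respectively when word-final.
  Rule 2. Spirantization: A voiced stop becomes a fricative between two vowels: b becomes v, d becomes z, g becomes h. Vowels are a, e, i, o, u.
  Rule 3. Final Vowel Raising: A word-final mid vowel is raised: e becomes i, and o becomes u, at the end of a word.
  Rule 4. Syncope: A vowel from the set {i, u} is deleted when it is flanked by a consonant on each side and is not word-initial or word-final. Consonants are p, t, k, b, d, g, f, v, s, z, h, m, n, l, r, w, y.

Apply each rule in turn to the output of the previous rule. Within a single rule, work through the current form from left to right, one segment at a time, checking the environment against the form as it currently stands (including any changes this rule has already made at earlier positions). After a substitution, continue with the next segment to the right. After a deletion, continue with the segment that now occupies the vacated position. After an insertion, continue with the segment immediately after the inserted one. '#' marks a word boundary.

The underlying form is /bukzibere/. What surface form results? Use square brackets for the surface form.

Rule 1 Word-Final Devoicing: no change — [bukzibere]
Rule 2 Spirantization: [bukzibere] → [bukzivere]
Rule 3 Final Vowel Raising: [bukzivere] → [bukziveri]
Rule 4 Syncope: [bukziveri] → [bkzveri]

[bkzveri]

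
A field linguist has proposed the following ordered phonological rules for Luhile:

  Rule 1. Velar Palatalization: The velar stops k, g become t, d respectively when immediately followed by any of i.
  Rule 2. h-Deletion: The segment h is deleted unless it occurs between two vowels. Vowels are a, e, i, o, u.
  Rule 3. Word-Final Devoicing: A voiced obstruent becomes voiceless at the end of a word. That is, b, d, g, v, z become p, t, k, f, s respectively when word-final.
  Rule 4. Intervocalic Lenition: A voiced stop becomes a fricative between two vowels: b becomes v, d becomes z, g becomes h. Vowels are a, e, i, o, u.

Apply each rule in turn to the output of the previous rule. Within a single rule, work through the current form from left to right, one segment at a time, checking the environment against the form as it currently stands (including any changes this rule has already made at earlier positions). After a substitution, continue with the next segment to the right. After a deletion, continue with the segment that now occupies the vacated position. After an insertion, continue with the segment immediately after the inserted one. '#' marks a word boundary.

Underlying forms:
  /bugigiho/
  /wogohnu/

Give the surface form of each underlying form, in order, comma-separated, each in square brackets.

/bugigiho/:
  Rule 1 Velar Palatalization: [bugigiho] → [budidiho]
  Rule 2 h-Deletion: no change — [budidiho]
  Rule 3 Word-Final Devoicing: no change — [budidiho]
  Rule 4 Intervocalic Lenition: [budidiho] → [buziziho]
/wogohnu/:
  Rule 1 Velar Palatalization: no change — [wogohnu]
  Rule 2 h-Deletion: [wogohnu] → [wogonu]
  Rule 3 Word-Final Devoicing: no change — [wogonu]
  Rule 4 Intervocalic Lenition: [wogonu] → [wohonu]

[buziziho], [wohonu]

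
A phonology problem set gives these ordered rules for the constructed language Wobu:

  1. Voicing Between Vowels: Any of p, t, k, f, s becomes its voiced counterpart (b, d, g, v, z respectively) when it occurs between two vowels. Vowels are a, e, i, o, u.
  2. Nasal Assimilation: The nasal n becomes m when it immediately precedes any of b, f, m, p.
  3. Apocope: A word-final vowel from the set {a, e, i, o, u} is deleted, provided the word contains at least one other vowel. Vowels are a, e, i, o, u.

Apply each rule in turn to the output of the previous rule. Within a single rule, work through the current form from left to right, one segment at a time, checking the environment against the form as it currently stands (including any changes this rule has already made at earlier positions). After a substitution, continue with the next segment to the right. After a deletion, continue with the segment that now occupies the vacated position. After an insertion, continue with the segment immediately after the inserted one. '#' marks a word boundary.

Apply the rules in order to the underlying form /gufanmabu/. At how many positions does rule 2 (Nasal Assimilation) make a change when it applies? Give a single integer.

1 Voicing Between Vowels: [gufanmabu] → [guvanmabu]
2 Nasal Assimilation: [guvanmabu] → [guvammabu]
3 Apocope: [guvammabu] → [guvammab]
Rule 2 changed 1 position(s).

1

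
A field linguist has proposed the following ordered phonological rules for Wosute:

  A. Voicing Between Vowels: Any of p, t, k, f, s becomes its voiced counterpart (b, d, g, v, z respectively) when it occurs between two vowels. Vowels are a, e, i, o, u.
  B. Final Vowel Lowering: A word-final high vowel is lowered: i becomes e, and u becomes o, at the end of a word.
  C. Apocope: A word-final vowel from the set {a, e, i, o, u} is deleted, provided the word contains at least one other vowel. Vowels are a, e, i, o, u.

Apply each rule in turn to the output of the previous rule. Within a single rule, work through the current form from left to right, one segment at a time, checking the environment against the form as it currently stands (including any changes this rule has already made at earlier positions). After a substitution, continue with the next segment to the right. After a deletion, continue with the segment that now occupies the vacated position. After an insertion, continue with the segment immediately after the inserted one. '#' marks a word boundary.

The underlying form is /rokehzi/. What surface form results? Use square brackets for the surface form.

A Voicing Between Vowels: [rokehzi] → [rogehzi]
B Final Vowel Lowering: [rogehzi] → [rogehze]
C Apocope: [rogehze] → [rogehz]

[rogehz]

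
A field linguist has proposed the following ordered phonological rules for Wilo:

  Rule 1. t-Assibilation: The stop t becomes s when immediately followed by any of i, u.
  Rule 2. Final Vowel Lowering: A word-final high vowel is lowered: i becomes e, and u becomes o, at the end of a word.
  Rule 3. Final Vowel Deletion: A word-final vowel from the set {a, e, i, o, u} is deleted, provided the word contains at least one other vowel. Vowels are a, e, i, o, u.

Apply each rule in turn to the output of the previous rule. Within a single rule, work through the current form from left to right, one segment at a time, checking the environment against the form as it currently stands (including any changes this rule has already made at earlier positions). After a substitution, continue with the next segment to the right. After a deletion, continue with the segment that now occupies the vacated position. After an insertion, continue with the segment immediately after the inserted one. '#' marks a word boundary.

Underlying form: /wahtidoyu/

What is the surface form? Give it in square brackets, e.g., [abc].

[wahsidoy]

Rule 1 t-Assibilation: [wahtidoyu] → [wahsidoyu]
Rule 2 Final Vowel Lowering: [wahsidoyu] → [wahsidoyo]
Rule 3 Final Vowel Deletion: [wahsidoyo] → [wahsidoy]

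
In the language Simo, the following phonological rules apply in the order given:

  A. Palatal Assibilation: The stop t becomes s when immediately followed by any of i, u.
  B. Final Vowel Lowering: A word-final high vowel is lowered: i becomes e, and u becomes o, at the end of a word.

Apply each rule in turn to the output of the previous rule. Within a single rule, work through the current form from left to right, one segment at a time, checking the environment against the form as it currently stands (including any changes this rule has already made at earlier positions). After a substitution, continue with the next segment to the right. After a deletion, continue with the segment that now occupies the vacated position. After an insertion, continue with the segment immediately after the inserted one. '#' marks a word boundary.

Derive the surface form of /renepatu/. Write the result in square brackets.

[renepaso]

A Palatal Assibilation: [renepatu] → [renepasu]
B Final Vowel Lowering: [renepasu] → [renepaso]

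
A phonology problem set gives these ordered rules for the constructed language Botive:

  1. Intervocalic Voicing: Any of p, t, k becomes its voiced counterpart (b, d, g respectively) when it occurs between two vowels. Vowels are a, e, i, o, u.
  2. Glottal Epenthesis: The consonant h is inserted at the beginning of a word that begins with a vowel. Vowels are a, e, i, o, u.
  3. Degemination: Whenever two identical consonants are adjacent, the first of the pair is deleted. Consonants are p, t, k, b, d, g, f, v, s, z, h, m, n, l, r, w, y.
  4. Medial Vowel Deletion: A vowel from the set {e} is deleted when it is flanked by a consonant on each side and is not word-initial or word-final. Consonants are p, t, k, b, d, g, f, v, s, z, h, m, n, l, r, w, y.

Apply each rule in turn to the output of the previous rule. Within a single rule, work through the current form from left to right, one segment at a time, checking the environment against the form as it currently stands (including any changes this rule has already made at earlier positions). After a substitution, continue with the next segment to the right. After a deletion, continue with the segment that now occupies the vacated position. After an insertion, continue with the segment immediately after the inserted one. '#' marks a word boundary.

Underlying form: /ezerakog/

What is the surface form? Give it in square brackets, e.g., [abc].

[hzragog]

1 Intervocalic Voicing: [ezerakog] → [ezeragog]
2 Glottal Epenthesis: [ezeragog] → [hezeragog]
3 Degemination: no change — [hezeragog]
4 Medial Vowel Deletion: [hezeragog] → [hzragog]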